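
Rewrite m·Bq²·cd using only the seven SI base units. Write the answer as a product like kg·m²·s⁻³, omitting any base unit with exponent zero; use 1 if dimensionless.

m·s⁻²·cd

Bq = 1/s = s⁻¹ (activity is decays per second).
So Bq² = s⁻².
Combining: m·Bq²·cd = m · s⁻² · cd = m·s⁻²·cd.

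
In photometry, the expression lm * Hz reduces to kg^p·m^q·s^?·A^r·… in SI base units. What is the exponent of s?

lm = cd.
Hz = s⁻¹.
Combining: lm·Hz = cd · s⁻¹ = s⁻¹·cd.
The exponent of s is -1.

-1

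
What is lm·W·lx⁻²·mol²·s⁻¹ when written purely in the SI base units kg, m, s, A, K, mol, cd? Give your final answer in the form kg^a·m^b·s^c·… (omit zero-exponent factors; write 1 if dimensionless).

lm = cd·sr = cd (luminous flux; sr is dimensionless).
W = J/s (power = energy per time),
    = kg·m²·s⁻³.
lx = lm/m² (illuminance = luminous flux per area),
    = m⁻²·cd.
So lx⁻² = m⁴·cd⁻².
Combining: lm·W·lx⁻²·mol²·s⁻¹ = cd · (kg·m²·s⁻³) · (m⁴·cd⁻²) · mol² · s⁻¹ = kg·m⁶·s⁻⁴·mol²·cd⁻¹.

kg·m⁶·s⁻⁴·mol²·cd⁻¹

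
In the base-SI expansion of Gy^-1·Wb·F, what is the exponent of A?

Gy = m²·s⁻².
So Gy⁻¹ = m⁻²·s².
Wb = kg·m²·s⁻²·A⁻¹.
F = kg⁻¹·m⁻²·s⁴·A².
Combining: Gy⁻¹·Wb·F = (m⁻²·s²) · (kg·m²·s⁻²·A⁻¹) · (kg⁻¹·m⁻²·s⁴·A²) = m⁻²·s⁴·A.
The exponent of A is 1.

1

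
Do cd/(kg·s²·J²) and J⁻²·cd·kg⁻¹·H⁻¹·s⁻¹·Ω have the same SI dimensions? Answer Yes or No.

Yes

Left side:
  J = N·m (work = force × distance),
      = kg·m²·s⁻².
  So J⁻² = kg⁻²·m⁻⁴·s⁴.
  Combining: kg⁻¹·cd·s⁻²·J⁻² = kg⁻¹ · cd · s⁻² · (kg⁻²·m⁻⁴·s⁴) = kg⁻³·m⁻⁴·s²·cd.
Right side:
  J = N·m (work = force × distance),
      = kg·m²·s⁻².
  So J⁻² = kg⁻²·m⁻⁴·s⁴.
  H = Wb/A (inductance = flux per current),
      = kg·m²·s⁻²·A⁻².
  So H⁻¹ = kg⁻¹·m⁻²·s²·A².
  Ω = V/A (resistance = voltage per current),
      = kg·m²·s⁻³·A⁻².
  Combining: J⁻²·cd·kg⁻¹·H⁻¹·s⁻¹·Ω = (kg⁻²·m⁻⁴·s⁴) · cd · kg⁻¹ · (kg⁻¹·m⁻²·s²·A²) · s⁻¹ · (kg·m²·s⁻³·A⁻²) = kg⁻³·m⁻⁴·s²·cd.
Both reduce to kg⁻³·m⁻⁴·s²·cd.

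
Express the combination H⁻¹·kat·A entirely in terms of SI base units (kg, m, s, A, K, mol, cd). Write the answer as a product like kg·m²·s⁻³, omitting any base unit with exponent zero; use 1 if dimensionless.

kg⁻¹·m⁻²·s·A³·mol

H = kg·m²·s⁻²·A⁻².
So H⁻¹ = kg⁻¹·m⁻²·s²·A².
kat = s⁻¹·mol.
Combining: H⁻¹·kat·A = (kg⁻¹·m⁻²·s²·A²) · (s⁻¹·mol) · A = kg⁻¹·m⁻²·s·A³·mol.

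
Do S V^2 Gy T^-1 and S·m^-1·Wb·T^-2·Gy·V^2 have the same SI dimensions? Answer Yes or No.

No

Left side:
  S = 1/Ω (conductance is reciprocal resistance),
      = kg⁻¹·m⁻²·s³·A².
  V = W/A (potential = power per current),
      = kg·m²·s⁻³·A⁻¹.
  So V² = kg²·m⁴·s⁻⁶·A⁻².
  Gy = J/kg (absorbed dose = energy per mass),
      = m²·s⁻².
  T = Wb/m² (flux density = flux per area),
      = kg·s⁻²·A⁻¹.
  So T⁻¹ = kg⁻¹·s²·A.
  Combining: S·V²·Gy·T⁻¹ = (kg⁻¹·m⁻²·s³·A²) · (kg²·m⁴·s⁻⁶·A⁻²) · (m²·s⁻²) · (kg⁻¹·s²·A) = m⁴·s⁻³·A.
Right side:
  S = kg⁻¹·m⁻²·s³·A².
  Wb = kg·m²·s⁻²·A⁻¹.
  T = kg·s⁻²·A⁻¹.
  So T⁻² = kg⁻²·s⁴·A².
  Gy = m²·s⁻².
  V = kg·m²·s⁻³·A⁻¹.
  So V² = kg²·m⁴·s⁻⁶·A⁻².
  Combining: S·m⁻¹·Wb·T⁻²·Gy·V² = (kg⁻¹·m⁻²·s³·A²) · m⁻¹ · (kg·m²·s⁻²·A⁻¹) · (kg⁻²·s⁴·A²) · (m²·s⁻²) · (kg²·m⁴·s⁻⁶·A⁻²) = m⁵·s⁻³·A.
Left is m⁴·s⁻³·A; right is m⁵·s⁻³·A — different.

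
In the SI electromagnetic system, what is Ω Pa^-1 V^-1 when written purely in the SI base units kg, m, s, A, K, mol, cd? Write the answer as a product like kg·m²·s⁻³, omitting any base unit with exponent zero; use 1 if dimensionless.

Ω = V/A (resistance = voltage per current),
    = kg·m²·s⁻³·A⁻².
Pa = N/m² (pressure = force per area),
    = kg·m⁻¹·s⁻².
So Pa⁻¹ = kg⁻¹·m·s².
V = W/A (potential = power per current),
    = kg·m²·s⁻³·A⁻¹.
So V⁻¹ = kg⁻¹·m⁻²·s³·A.
Combining: Ω·Pa⁻¹·V⁻¹ = (kg·m²·s⁻³·A⁻²) · (kg⁻¹·m·s²) · (kg⁻¹·m⁻²·s³·A) = kg⁻¹·m·s²·A⁻¹.

kg⁻¹·m·s²·A⁻¹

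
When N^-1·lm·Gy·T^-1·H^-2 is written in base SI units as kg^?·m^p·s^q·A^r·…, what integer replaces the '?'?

N = kg·m/s² = kg·m·s⁻² (force = mass × acceleration).
So N⁻¹ = kg⁻¹·m⁻¹·s².
lm = cd·sr = cd (luminous flux; sr is dimensionless).
Gy = J/kg (absorbed dose = energy per mass),
    = m²·s⁻².
T = Wb/m² (flux density = flux per area),
    = kg·s⁻²·A⁻¹.
So T⁻¹ = kg⁻¹·s²·A.
H = Wb/A (inductance = flux per current),
    = kg·m²·s⁻²·A⁻².
So H⁻² = kg⁻²·m⁻⁴·s⁴·A⁴.
Combining: N⁻¹·lm·Gy·T⁻¹·H⁻² = (kg⁻¹·m⁻¹·s²) · cd · (m²·s⁻²) · (kg⁻¹·s²·A) · (kg⁻²·m⁻⁴·s⁴·A⁴) = kg⁻⁴·m⁻³·s⁶·A⁵·cd.
The exponent of kg is -4.

-4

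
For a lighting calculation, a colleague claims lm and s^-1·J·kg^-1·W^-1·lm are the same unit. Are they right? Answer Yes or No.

Left side:
  lm = cd·sr = cd (luminous flux; sr is dimensionless).
Right side:
  J = N·m (work = force × distance),
      = kg·m²·s⁻².
  W = J/s (power = energy per time),
      = kg·m²·s⁻³.
  So W⁻¹ = kg⁻¹·m⁻²·s³.
  lm = cd·sr = cd (luminous flux; sr is dimensionless).
  Combining: s⁻¹·J·kg⁻¹·W⁻¹·lm = s⁻¹ · (kg·m²·s⁻²) · kg⁻¹ · (kg⁻¹·m⁻²·s³) · cd = kg⁻¹·cd.
Left is cd; right is kg⁻¹·cd — different.

No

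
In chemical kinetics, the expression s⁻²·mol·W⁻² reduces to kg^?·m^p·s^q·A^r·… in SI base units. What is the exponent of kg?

W = J/s (power = energy per time),
    = kg·m²·s⁻³.
So W⁻² = kg⁻²·m⁻⁴·s⁶.
Combining: s⁻²·mol·W⁻² = s⁻² · mol · (kg⁻²·m⁻⁴·s⁶) = kg⁻²·m⁻⁴·s⁴·mol.
The exponent of kg is -2.

-2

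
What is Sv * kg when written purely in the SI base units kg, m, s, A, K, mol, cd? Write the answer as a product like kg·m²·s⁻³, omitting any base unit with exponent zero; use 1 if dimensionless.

Sv = J/kg (equivalent dose = energy per mass),
    = m²·s⁻².
Combining: Sv·kg = (m²·s⁻²) · kg = kg·m²·s⁻².

kg·m²·s⁻²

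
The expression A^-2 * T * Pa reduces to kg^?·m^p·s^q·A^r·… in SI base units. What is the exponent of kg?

2

T = Wb/m² (flux density = flux per area),
    = kg·s⁻²·A⁻¹.
Pa = N/m² (pressure = force per area),
    = kg·m⁻¹·s⁻².
Combining: A⁻²·T·Pa = A⁻² · (kg·s⁻²·A⁻¹) · (kg·m⁻¹·s⁻²) = kg²·m⁻¹·s⁻⁴·A⁻³.
The exponent of kg is 2.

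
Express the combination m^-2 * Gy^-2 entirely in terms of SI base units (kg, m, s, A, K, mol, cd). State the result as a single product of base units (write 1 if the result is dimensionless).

m⁻⁶·s⁴

Gy = J/kg (absorbed dose = energy per mass),
    = m²·s⁻².
So Gy⁻² = m⁻⁴·s⁴.
Combining: m⁻²·Gy⁻² = m⁻² · (m⁻⁴·s⁴) = m⁻⁶·s⁴.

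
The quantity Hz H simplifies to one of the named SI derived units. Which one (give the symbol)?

Ω

Hz = s⁻¹.
H = kg·m²·s⁻²·A⁻².
Combining: Hz·H = s⁻¹ · (kg·m²·s⁻²·A⁻²) = kg·m²·s⁻³·A⁻².
kg·m²·s⁻³·A⁻² is the base-SI form of the ohm.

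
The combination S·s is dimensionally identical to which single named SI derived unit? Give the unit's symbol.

F

S = kg⁻¹·m⁻²·s³·A².
Combining: S·s = (kg⁻¹·m⁻²·s³·A²) · s = kg⁻¹·m⁻²·s⁴·A².
kg⁻¹·m⁻²·s⁴·A² is the base-SI form of the farad.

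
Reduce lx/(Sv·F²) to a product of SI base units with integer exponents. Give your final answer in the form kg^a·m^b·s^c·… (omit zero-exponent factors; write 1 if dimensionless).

kg²·s⁻⁶·A⁻⁴·cd

Sv = J/kg (equivalent dose = energy per mass),
    = m²·s⁻².
So Sv⁻¹ = m⁻²·s².
F = C/V (capacitance = charge per voltage),
    = A·s/(kg·m²·s⁻³·A⁻¹) (substituting C and V),
    = kg⁻¹·m⁻²·s⁴·A².
So F⁻² = kg²·m⁴·s⁻⁸·A⁻⁴.
lx = lm/m² (illuminance = luminous flux per area),
    = m⁻²·cd.
Combining: Sv⁻¹·F⁻²·lx = (m⁻²·s²) · (kg²·m⁴·s⁻⁸·A⁻⁴) · (m⁻²·cd) = kg²·s⁻⁶·A⁻⁴·cd.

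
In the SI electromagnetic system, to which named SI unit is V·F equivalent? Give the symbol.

V = W/A (potential = power per current),
    = kg·m²·s⁻³·A⁻¹.
F = C/V (capacitance = charge per voltage),
    = A·s/(kg·m²·s⁻³·A⁻¹) (substituting C and V),
    = kg⁻¹·m⁻²·s⁴·A².
Combining: V·F = (kg·m²·s⁻³·A⁻¹) · (kg⁻¹·m⁻²·s⁴·A²) = s·A.
s·A is the base-SI form of the coulomb.

C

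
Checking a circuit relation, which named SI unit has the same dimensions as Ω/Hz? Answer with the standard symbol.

H

Hz = 1/s = s⁻¹ (frequency is cycles per second).
So Hz⁻¹ = s.
Ω = V/A (resistance = voltage per current),
    = kg·m²·s⁻³·A⁻².
Combining: Hz⁻¹·Ω = s · (kg·m²·s⁻³·A⁻²) = kg·m²·s⁻²·A⁻².
kg·m²·s⁻²·A⁻² is the base-SI form of the henry.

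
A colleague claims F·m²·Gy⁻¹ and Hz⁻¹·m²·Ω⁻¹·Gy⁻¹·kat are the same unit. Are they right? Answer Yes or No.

Left side:
  F = kg⁻¹·m⁻²·s⁴·A².
  Gy = m²·s⁻².
  So Gy⁻¹ = m⁻²·s².
  Combining: F·m²·Gy⁻¹ = (kg⁻¹·m⁻²·s⁴·A²) · m² · (m⁻²·s²) = kg⁻¹·m⁻²·s⁶·A².
Right side:
  Hz = s⁻¹.
  So Hz⁻¹ = s.
  Ω = kg·m²·s⁻³·A⁻².
  So Ω⁻¹ = kg⁻¹·m⁻²·s³·A².
  Gy = m²·s⁻².
  So Gy⁻¹ = m⁻²·s².
  kat = s⁻¹·mol.
  Combining: Hz⁻¹·m²·Ω⁻¹·Gy⁻¹·kat = s · m² · (kg⁻¹·m⁻²·s³·A²) · (m⁻²·s²) · (s⁻¹·mol) = kg⁻¹·m⁻²·s⁵·A²·mol.
Left is kg⁻¹·m⁻²·s⁶·A²; right is kg⁻¹·m⁻²·s⁵·A²·mol — different.

No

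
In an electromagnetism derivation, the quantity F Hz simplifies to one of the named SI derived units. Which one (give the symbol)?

F = kg⁻¹·m⁻²·s⁴·A².
Hz = s⁻¹.
Combining: F·Hz = (kg⁻¹·m⁻²·s⁴·A²) · s⁻¹ = kg⁻¹·m⁻²·s³·A².
kg⁻¹·m⁻²·s³·A² is the base-SI form of the siemens.

S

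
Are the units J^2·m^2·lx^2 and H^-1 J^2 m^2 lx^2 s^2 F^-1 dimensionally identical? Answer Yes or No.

Left side:
  J = N·m (work = force × distance),
      = kg·m²·s⁻².
  So J² = kg²·m⁴·s⁻⁴.
  lx = lm/m² (illuminance = luminous flux per area),
      = m⁻²·cd.
  So lx² = m⁻⁴·cd².
  Combining: J²·m²·lx² = (kg²·m⁴·s⁻⁴) · m² · (m⁻⁴·cd²) = kg²·m²·s⁻⁴·cd².
Right side:
  H = kg·m²·s⁻²·A⁻².
  So H⁻¹ = kg⁻¹·m⁻²·s²·A².
  J = kg·m²·s⁻².
  So J² = kg²·m⁴·s⁻⁴.
  lx = m⁻²·cd.
  So lx² = m⁻⁴·cd².
  F = kg⁻¹·m⁻²·s⁴·A².
  So F⁻¹ = kg·m²·s⁻⁴·A⁻².
  Combining: H⁻¹·J²·m²·lx²·s²·F⁻¹ = (kg⁻¹·m⁻²·s²·A²) · (kg²·m⁴·s⁻⁴) · m² · (m⁻⁴·cd²) · s² · (kg·m²·s⁻⁴·A⁻²) = kg²·m²·s⁻⁴·cd².
Both reduce to kg²·m²·s⁻⁴·cd².

Yes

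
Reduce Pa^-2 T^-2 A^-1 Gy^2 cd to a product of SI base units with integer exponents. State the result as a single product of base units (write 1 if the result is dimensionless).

Pa = kg·m⁻¹·s⁻².
So Pa⁻² = kg⁻²·m²·s⁴.
T = kg·s⁻²·A⁻¹.
So T⁻² = kg⁻²·s⁴·A².
Gy = m²·s⁻².
So Gy² = m⁴·s⁻⁴.
Combining: Pa⁻²·T⁻²·A⁻¹·Gy²·cd = (kg⁻²·m²·s⁴) · (kg⁻²·s⁴·A²) · A⁻¹ · (m⁴·s⁻⁴) · cd = kg⁻⁴·m⁶·s⁴·A·cd.

kg⁻⁴·m⁶·s⁴·A·cd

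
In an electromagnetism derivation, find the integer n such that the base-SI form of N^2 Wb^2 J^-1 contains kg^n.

N = kg·m/s² = kg·m·s⁻² (force = mass × acceleration).
So N² = kg²·m²·s⁻⁴.
Wb = V·s (flux: a volt is a weber per second),
    = kg·m²·s⁻²·A⁻¹.
So Wb² = kg²·m⁴·s⁻⁴·A⁻².
J = N·m (work = force × distance),
    = kg·m²·s⁻².
So J⁻¹ = kg⁻¹·m⁻²·s².
Combining: N²·Wb²·J⁻¹ = (kg²·m²·s⁻⁴) · (kg²·m⁴·s⁻⁴·A⁻²) · (kg⁻¹·m⁻²·s²) = kg³·m⁴·s⁻⁶·A⁻².
The exponent of kg is 3.

3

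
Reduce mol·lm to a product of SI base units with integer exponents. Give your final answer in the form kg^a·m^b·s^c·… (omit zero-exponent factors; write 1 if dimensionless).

mol·cd

lm = cd.
Combining: mol·lm = mol · cd = mol·cd.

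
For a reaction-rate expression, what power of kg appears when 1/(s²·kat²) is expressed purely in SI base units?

0

kat = mol/s = s⁻¹·mol (catalytic activity).
So kat⁻² = s²·mol⁻².
Combining: s⁻²·kat⁻² = s⁻² · (s²·mol⁻²) = mol⁻².
The exponent of kg is 0.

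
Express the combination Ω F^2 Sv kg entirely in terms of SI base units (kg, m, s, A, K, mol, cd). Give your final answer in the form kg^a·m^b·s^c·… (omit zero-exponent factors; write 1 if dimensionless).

s³·A²

Ω = V/A (resistance = voltage per current),
    = kg·m²·s⁻³·A⁻².
F = C/V (capacitance = charge per voltage),
    = A·s/(kg·m²·s⁻³·A⁻¹) (substituting C and V),
    = kg⁻¹·m⁻²·s⁴·A².
So F² = kg⁻²·m⁻⁴·s⁸·A⁴.
Sv = J/kg (equivalent dose = energy per mass),
    = m²·s⁻².
Combining: Ω·F²·Sv·kg = (kg·m²·s⁻³·A⁻²) · (kg⁻²·m⁻⁴·s⁸·A⁴) · (m²·s⁻²) · kg = s³·A².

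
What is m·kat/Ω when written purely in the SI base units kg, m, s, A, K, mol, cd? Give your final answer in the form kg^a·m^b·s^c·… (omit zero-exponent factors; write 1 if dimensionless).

kg⁻¹·m⁻¹·s²·A²·mol

Ω = V/A (resistance = voltage per current),
    = kg·m²·s⁻³·A⁻².
So Ω⁻¹ = kg⁻¹·m⁻²·s³·A².
kat = mol/s = s⁻¹·mol (catalytic activity).
Combining: Ω⁻¹·m·kat = (kg⁻¹·m⁻²·s³·A²) · m · (s⁻¹·mol) = kg⁻¹·m⁻¹·s²·A²·mol.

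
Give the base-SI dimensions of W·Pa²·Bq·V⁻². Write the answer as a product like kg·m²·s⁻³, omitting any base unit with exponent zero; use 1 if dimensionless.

W = J/s (power = energy per time),
    = kg·m²·s⁻³.
Pa = N/m² (pressure = force per area),
    = kg·m⁻¹·s⁻².
So Pa² = kg²·m⁻²·s⁻⁴.
Bq = 1/s = s⁻¹ (activity is decays per second).
V = W/A (potential = power per current),
    = kg·m²·s⁻³·A⁻¹.
So V⁻² = kg⁻²·m⁻⁴·s⁶·A².
Combining: W·Pa²·Bq·V⁻² = (kg·m²·s⁻³) · (kg²·m⁻²·s⁻⁴) · s⁻¹ · (kg⁻²·m⁻⁴·s⁶·A²) = kg·m⁻⁴·s⁻²·A².

kg·m⁻⁴·s⁻²·A²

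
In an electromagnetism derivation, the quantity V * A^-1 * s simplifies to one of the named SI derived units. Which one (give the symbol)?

V = kg·m²·s⁻³·A⁻¹.
Combining: V·A⁻¹·s = (kg·m²·s⁻³·A⁻¹) · A⁻¹ · s = kg·m²·s⁻²·A⁻².
kg·m²·s⁻²·A⁻² is the base-SI form of the henry.

H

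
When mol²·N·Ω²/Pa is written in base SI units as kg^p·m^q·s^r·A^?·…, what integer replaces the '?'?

Pa = N/m² (pressure = force per area),
    = kg·m⁻¹·s⁻².
So Pa⁻¹ = kg⁻¹·m·s².
N = kg·m/s² = kg·m·s⁻² (force = mass × acceleration).
Ω = V/A (resistance = voltage per current),
    = kg·m²·s⁻³·A⁻².
So Ω² = kg²·m⁴·s⁻⁶·A⁻⁴.
Combining: mol²·Pa⁻¹·N·Ω² = mol² · (kg⁻¹·m·s²) · (kg·m·s⁻²) · (kg²·m⁴·s⁻⁶·A⁻⁴) = kg²·m⁶·s⁻⁶·A⁻⁴·mol².
The exponent of A is -4.

-4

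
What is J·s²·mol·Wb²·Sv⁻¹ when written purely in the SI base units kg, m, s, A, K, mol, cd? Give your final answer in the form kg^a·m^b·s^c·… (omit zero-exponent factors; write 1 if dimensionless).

kg³·m⁴·s⁻²·A⁻²·mol

J = kg·m²·s⁻².
Wb = kg·m²·s⁻²·A⁻¹.
So Wb² = kg²·m⁴·s⁻⁴·A⁻².
Sv = m²·s⁻².
So Sv⁻¹ = m⁻²·s².
Combining: J·s²·mol·Wb²·Sv⁻¹ = (kg·m²·s⁻²) · s² · mol · (kg²·m⁴·s⁻⁴·A⁻²) · (m⁻²·s²) = kg³·m⁴·s⁻²·A⁻²·mol.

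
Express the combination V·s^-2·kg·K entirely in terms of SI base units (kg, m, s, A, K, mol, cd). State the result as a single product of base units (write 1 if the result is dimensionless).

kg²·m²·s⁻⁵·A⁻¹·K

V = W/A (potential = power per current),
    = kg·m²·s⁻³·A⁻¹.
Combining: V·s⁻²·kg·K = (kg·m²·s⁻³·A⁻¹) · s⁻² · kg · K = kg²·m²·s⁻⁵·A⁻¹·K.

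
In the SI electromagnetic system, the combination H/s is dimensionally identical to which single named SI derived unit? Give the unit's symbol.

Ω

H = Wb/A (inductance = flux per current),
    = kg·m²·s⁻²·A⁻².
Combining: H·s⁻¹ = (kg·m²·s⁻²·A⁻²) · s⁻¹ = kg·m²·s⁻³·A⁻².
kg·m²·s⁻³·A⁻² is the base-SI form of the ohm.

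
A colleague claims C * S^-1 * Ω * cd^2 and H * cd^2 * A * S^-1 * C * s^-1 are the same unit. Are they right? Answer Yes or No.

Left side:
  C = A·s = s·A (charge = current × time).
  S = 1/Ω (conductance is reciprocal resistance),
      = kg⁻¹·m⁻²·s³·A².
  So S⁻¹ = kg·m²·s⁻³·A⁻².
  Ω = V/A (resistance = voltage per current),
      = kg·m²·s⁻³·A⁻².
  Combining: C·S⁻¹·Ω·cd² = (s·A) · (kg·m²·s⁻³·A⁻²) · (kg·m²·s⁻³·A⁻²) · cd² = kg²·m⁴·s⁻⁵·A⁻³·cd².
Right side:
  H = kg·m²·s⁻²·A⁻².
  S = kg⁻¹·m⁻²·s³·A².
  So S⁻¹ = kg·m²·s⁻³·A⁻².
  C = s·A.
  Combining: H·cd²·A·S⁻¹·C·s⁻¹ = (kg·m²·s⁻²·A⁻²) · cd² · A · (kg·m²·s⁻³·A⁻²) · (s·A) · s⁻¹ = kg²·m⁴·s⁻⁵·A⁻²·cd².
Left is kg²·m⁴·s⁻⁵·A⁻³·cd²; right is kg²·m⁴·s⁻⁵·A⁻²·cd² — different.

No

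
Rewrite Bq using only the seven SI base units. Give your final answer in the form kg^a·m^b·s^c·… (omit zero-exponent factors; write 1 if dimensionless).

s⁻¹

Bq = s⁻¹.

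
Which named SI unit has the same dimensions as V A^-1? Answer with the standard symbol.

V = kg·m²·s⁻³·A⁻¹.
Combining: V·A⁻¹ = (kg·m²·s⁻³·A⁻¹) · A⁻¹ = kg·m²·s⁻³·A⁻².
kg·m²·s⁻³·A⁻² is the base-SI form of the ohm.

Ω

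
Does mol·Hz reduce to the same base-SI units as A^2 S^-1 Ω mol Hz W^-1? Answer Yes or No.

No

Left side:
  Hz = s⁻¹.
  Combining: mol·Hz = mol · s⁻¹ = s⁻¹·mol.
Right side:
  S = kg⁻¹·m⁻²·s³·A².
  So S⁻¹ = kg·m²·s⁻³·A⁻².
  Ω = kg·m²·s⁻³·A⁻².
  Hz = s⁻¹.
  W = kg·m²·s⁻³.
  So W⁻¹ = kg⁻¹·m⁻²·s³.
  Combining: A²·S⁻¹·Ω·mol·Hz·W⁻¹ = A² · (kg·m²·s⁻³·A⁻²) · (kg·m²·s⁻³·A⁻²) · mol · s⁻¹ · (kg⁻¹·m⁻²·s³) = kg·m²·s⁻⁴·A⁻²·mol.
Left is s⁻¹·mol; right is kg·m²·s⁻⁴·A⁻²·mol — different.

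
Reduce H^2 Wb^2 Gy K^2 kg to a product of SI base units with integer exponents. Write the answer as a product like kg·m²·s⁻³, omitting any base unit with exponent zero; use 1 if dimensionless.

H = kg·m²·s⁻²·A⁻².
So H² = kg²·m⁴·s⁻⁴·A⁻⁴.
Wb = kg·m²·s⁻²·A⁻¹.
So Wb² = kg²·m⁴·s⁻⁴·A⁻².
Gy = m²·s⁻².
Combining: H²·Wb²·Gy·K²·kg = (kg²·m⁴·s⁻⁴·A⁻⁴) · (kg²·m⁴·s⁻⁴·A⁻²) · (m²·s⁻²) · K² · kg = kg⁵·m¹⁰·s⁻¹⁰·A⁻⁶·K².

kg⁵·m¹⁰·s⁻¹⁰·A⁻⁶·K²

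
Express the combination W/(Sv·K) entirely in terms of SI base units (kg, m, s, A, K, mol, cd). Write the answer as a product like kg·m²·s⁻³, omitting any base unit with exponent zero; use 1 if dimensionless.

Sv = m²·s⁻².
So Sv⁻¹ = m⁻²·s².
W = kg·m²·s⁻³.
Combining: Sv⁻¹·K⁻¹·W = (m⁻²·s²) · K⁻¹ · (kg·m²·s⁻³) = kg·s⁻¹·K⁻¹.

kg·s⁻¹·K⁻¹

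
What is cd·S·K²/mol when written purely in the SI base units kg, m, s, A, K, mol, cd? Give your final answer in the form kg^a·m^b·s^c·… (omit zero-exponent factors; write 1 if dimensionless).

S = 1/Ω (conductance is reciprocal resistance),
    = kg⁻¹·m⁻²·s³·A².
Combining: cd·S·K²·mol⁻¹ = cd · (kg⁻¹·m⁻²·s³·A²) · K² · mol⁻¹ = kg⁻¹·m⁻²·s³·A²·K²·mol⁻¹·cd.

kg⁻¹·m⁻²·s³·A²·K²·mol⁻¹·cd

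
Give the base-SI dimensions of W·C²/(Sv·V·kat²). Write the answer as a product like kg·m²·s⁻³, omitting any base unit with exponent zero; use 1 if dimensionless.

Sv = m²·s⁻².
So Sv⁻¹ = m⁻²·s².
W = kg·m²·s⁻³.
C = s·A.
So C² = s²·A².
V = kg·m²·s⁻³·A⁻¹.
So V⁻¹ = kg⁻¹·m⁻²·s³·A.
kat = s⁻¹·mol.
So kat⁻² = s²·mol⁻².
Combining: Sv⁻¹·W·C²·V⁻¹·kat⁻² = (m⁻²·s²) · (kg·m²·s⁻³) · (s²·A²) · (kg⁻¹·m⁻²·s³·A) · (s²·mol⁻²) = m⁻²·s⁶·A³·mol⁻².

m⁻²·s⁶·A³·mol⁻²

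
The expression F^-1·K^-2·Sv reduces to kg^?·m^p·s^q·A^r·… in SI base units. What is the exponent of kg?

1

F = C/V (capacitance = charge per voltage),
    = A·s/(kg·m²·s⁻³·A⁻¹) (substituting C and V),
    = kg⁻¹·m⁻²·s⁴·A².
So F⁻¹ = kg·m²·s⁻⁴·A⁻².
Sv = J/kg (equivalent dose = energy per mass),
    = m²·s⁻².
Combining: F⁻¹·K⁻²·Sv = (kg·m²·s⁻⁴·A⁻²) · K⁻² · (m²·s⁻²) = kg·m⁴·s⁻⁶·A⁻²·K⁻².
The exponent of kg is 1.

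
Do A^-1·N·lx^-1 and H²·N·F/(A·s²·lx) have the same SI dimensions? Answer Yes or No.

Left side:
  N = kg·m/s² = kg·m·s⁻² (force = mass × acceleration).
  lx = lm/m² (illuminance = luminous flux per area),
      = m⁻²·cd.
  So lx⁻¹ = m²·cd⁻¹.
  Combining: A⁻¹·N·lx⁻¹ = A⁻¹ · (kg·m·s⁻²) · (m²·cd⁻¹) = kg·m³·s⁻²·A⁻¹·cd⁻¹.
Right side:
  H = Wb/A (inductance = flux per current),
      = kg·m²·s⁻²·A⁻².
  So H² = kg²·m⁴·s⁻⁴·A⁻⁴.
  lx = lm/m² (illuminance = luminous flux per area),
      = m⁻²·cd.
  So lx⁻¹ = m²·cd⁻¹.
  N = kg·m/s² = kg·m·s⁻² (force = mass × acceleration).
  F = C/V (capacitance = charge per voltage),
      = A·s/(kg·m²·s⁻³·A⁻¹) (substituting C and V),
      = kg⁻¹·m⁻²·s⁴·A².
  Combining: A⁻¹·s⁻²·H²·lx⁻¹·N·F = A⁻¹ · s⁻² · (kg²·m⁴·s⁻⁴·A⁻⁴) · (m²·cd⁻¹) · (kg·m·s⁻²) · (kg⁻¹·m⁻²·s⁴·A²) = kg²·m⁵·s⁻⁴·A⁻³·cd⁻¹.
Left is kg·m³·s⁻²·A⁻¹·cd⁻¹; right is kg²·m⁵·s⁻⁴·A⁻³·cd⁻¹ — different.

No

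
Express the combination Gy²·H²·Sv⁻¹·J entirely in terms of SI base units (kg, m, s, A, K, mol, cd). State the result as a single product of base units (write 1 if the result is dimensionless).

Gy = m²·s⁻².
So Gy² = m⁴·s⁻⁴.
H = kg·m²·s⁻²·A⁻².
So H² = kg²·m⁴·s⁻⁴·A⁻⁴.
Sv = m²·s⁻².
So Sv⁻¹ = m⁻²·s².
J = kg·m²·s⁻².
Combining: Gy²·H²·Sv⁻¹·J = (m⁴·s⁻⁴) · (kg²·m⁴·s⁻⁴·A⁻⁴) · (m⁻²·s²) · (kg·m²·s⁻²) = kg³·m⁸·s⁻⁸·A⁻⁴.

kg³·m⁸·s⁻⁸·A⁻⁴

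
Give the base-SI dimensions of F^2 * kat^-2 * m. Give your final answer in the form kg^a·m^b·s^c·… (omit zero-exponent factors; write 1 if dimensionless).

F = C/V (capacitance = charge per voltage),
    = A·s/(kg·m²·s⁻³·A⁻¹) (substituting C and V),
    = kg⁻¹·m⁻²·s⁴·A².
So F² = kg⁻²·m⁻⁴·s⁸·A⁴.
kat = mol/s = s⁻¹·mol (catalytic activity).
So kat⁻² = s²·mol⁻².
Combining: F²·kat⁻²·m = (kg⁻²·m⁻⁴·s⁸·A⁴) · (s²·mol⁻²) · m = kg⁻²·m⁻³·s¹⁰·A⁴·mol⁻².

kg⁻²·m⁻³·s¹⁰·A⁴·mol⁻²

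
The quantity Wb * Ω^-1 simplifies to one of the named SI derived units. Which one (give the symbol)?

C

Wb = V·s (flux: a volt is a weber per second),
    = kg·m²·s⁻²·A⁻¹.
Ω = V/A (resistance = voltage per current),
    = kg·m²·s⁻³·A⁻².
So Ω⁻¹ = kg⁻¹·m⁻²·s³·A².
Combining: Wb·Ω⁻¹ = (kg·m²·s⁻²·A⁻¹) · (kg⁻¹·m⁻²·s³·A²) = s·A.
s·A is the base-SI form of the coulomb.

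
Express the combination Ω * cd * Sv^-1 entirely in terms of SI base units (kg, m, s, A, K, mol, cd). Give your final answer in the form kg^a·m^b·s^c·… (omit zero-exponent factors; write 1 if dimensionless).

kg·s⁻¹·A⁻²·cd

Ω = kg·m²·s⁻³·A⁻².
Sv = m²·s⁻².
So Sv⁻¹ = m⁻²·s².
Combining: Ω·cd·Sv⁻¹ = (kg·m²·s⁻³·A⁻²) · cd · (m⁻²·s²) = kg·s⁻¹·A⁻²·cd.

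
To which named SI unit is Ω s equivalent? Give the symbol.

H

Ω = V/A (resistance = voltage per current),
    = kg·m²·s⁻³·A⁻².
Combining: Ω·s = (kg·m²·s⁻³·A⁻²) · s = kg·m²·s⁻²·A⁻².
kg·m²·s⁻²·A⁻² is the base-SI form of the henry.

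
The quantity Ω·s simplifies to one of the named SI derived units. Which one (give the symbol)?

H

Ω = kg·m²·s⁻³·A⁻².
Combining: Ω·s = (kg·m²·s⁻³·A⁻²) · s = kg·m²·s⁻²·A⁻².
kg·m²·s⁻²·A⁻² is the base-SI form of the henry.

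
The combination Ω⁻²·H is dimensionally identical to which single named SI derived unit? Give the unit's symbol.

F

Ω = V/A (resistance = voltage per current),
    = kg·m²·s⁻³·A⁻².
So Ω⁻² = kg⁻²·m⁻⁴·s⁶·A⁴.
H = Wb/A (inductance = flux per current),
    = kg·m²·s⁻²·A⁻².
Combining: Ω⁻²·H = (kg⁻²·m⁻⁴·s⁶·A⁴) · (kg·m²·s⁻²·A⁻²) = kg⁻¹·m⁻²·s⁴·A².
kg⁻¹·m⁻²·s⁴·A² is the base-SI form of the farad.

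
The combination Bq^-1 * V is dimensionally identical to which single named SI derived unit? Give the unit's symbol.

Wb

Bq = s⁻¹.
So Bq⁻¹ = s.
V = kg·m²·s⁻³·A⁻¹.
Combining: Bq⁻¹·V = s · (kg·m²·s⁻³·A⁻¹) = kg·m²·s⁻²·A⁻¹.
kg·m²·s⁻²·A⁻¹ is the base-SI form of the weber.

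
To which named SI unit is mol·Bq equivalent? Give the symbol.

Bq = 1/s = s⁻¹ (activity is decays per second).
Combining: mol·Bq = mol · s⁻¹ = s⁻¹·mol.
s⁻¹·mol is the base-SI form of the katal.

kat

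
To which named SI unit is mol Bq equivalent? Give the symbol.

Bq = 1/s = s⁻¹ (activity is decays per second).
Combining: mol·Bq = mol · s⁻¹ = s⁻¹·mol.
s⁻¹·mol is the base-SI form of the katal.

kat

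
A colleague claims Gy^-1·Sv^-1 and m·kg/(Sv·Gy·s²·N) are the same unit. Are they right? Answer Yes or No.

Yes

Left side:
  Gy = J/kg (absorbed dose = energy per mass),
      = m²·s⁻².
  So Gy⁻¹ = m⁻²·s².
  Sv = J/kg (equivalent dose = energy per mass),
      = m²·s⁻².
  So Sv⁻¹ = m⁻²·s².
  Combining: Gy⁻¹·Sv⁻¹ = (m⁻²·s²) · (m⁻²·s²) = m⁻⁴·s⁴.
Right side:
  Sv = m²·s⁻².
  So Sv⁻¹ = m⁻²·s².
  Gy = m²·s⁻².
  So Gy⁻¹ = m⁻²·s².
  N = kg·m·s⁻².
  So N⁻¹ = kg⁻¹·m⁻¹·s².
  Combining: Sv⁻¹·Gy⁻¹·m·s⁻²·kg·N⁻¹ = (m⁻²·s²) · (m⁻²·s²) · m · s⁻² · kg · (kg⁻¹·m⁻¹·s²) = m⁻⁴·s⁴.
Both reduce to m⁻⁴·s⁴.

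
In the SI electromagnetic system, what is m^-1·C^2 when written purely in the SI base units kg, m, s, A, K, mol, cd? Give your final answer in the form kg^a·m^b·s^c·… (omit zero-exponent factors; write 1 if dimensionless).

m⁻¹·s²·A²

C = A·s = s·A (charge = current × time).
So C² = s²·A².
Combining: m⁻¹·C² = m⁻¹ · (s²·A²) = m⁻¹·s²·A².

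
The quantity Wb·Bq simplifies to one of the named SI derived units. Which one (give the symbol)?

Wb = kg·m²·s⁻²·A⁻¹.
Bq = s⁻¹.
Combining: Wb·Bq = (kg·m²·s⁻²·A⁻¹) · s⁻¹ = kg·m²·s⁻³·A⁻¹.
kg·m²·s⁻³·A⁻¹ is the base-SI form of the volt.

V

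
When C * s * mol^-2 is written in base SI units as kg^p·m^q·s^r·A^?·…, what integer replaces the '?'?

C = s·A.
Combining: C·s·mol⁻² = (s·A) · s · mol⁻² = s²·A·mol⁻².
The exponent of A is 1.

1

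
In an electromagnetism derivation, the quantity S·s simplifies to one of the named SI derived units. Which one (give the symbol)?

F

S = 1/Ω (conductance is reciprocal resistance),
    = kg⁻¹·m⁻²·s³·A².
Combining: S·s = (kg⁻¹·m⁻²·s³·A²) · s = kg⁻¹·m⁻²·s⁴·A².
kg⁻¹·m⁻²·s⁴·A² is the base-SI form of the farad.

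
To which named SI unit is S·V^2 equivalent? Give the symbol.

W

S = kg⁻¹·m⁻²·s³·A².
V = kg·m²·s⁻³·A⁻¹.
So V² = kg²·m⁴·s⁻⁶·A⁻².
Combining: S·V² = (kg⁻¹·m⁻²·s³·A²) · (kg²·m⁴·s⁻⁶·A⁻²) = kg·m²·s⁻³.
kg·m²·s⁻³ is the base-SI form of the watt.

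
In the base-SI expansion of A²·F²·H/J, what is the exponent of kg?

-2

F = C/V (capacitance = charge per voltage),
    = A·s/(kg·m²·s⁻³·A⁻¹) (substituting C and V),
    = kg⁻¹·m⁻²·s⁴·A².
So F² = kg⁻²·m⁻⁴·s⁸·A⁴.
J = N·m (work = force × distance),
    = kg·m²·s⁻².
So J⁻¹ = kg⁻¹·m⁻²·s².
H = Wb/A (inductance = flux per current),
    = kg·m²·s⁻²·A⁻².
Combining: A²·F²·J⁻¹·H = A² · (kg⁻²·m⁻⁴·s⁸·A⁴) · (kg⁻¹·m⁻²·s²) · (kg·m²·s⁻²·A⁻²) = kg⁻²·m⁻⁴·s⁸·A⁴.
The exponent of kg is -2.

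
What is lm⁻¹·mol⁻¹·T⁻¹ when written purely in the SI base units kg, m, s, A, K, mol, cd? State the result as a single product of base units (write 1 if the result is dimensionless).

lm = cd·sr = cd (luminous flux; sr is dimensionless).
So lm⁻¹ = cd⁻¹.
T = Wb/m² (flux density = flux per area),
    = kg·s⁻²·A⁻¹.
So T⁻¹ = kg⁻¹·s²·A.
Combining: lm⁻¹·mol⁻¹·T⁻¹ = cd⁻¹ · mol⁻¹ · (kg⁻¹·s²·A) = kg⁻¹·s²·A·mol⁻¹·cd⁻¹.

kg⁻¹·s²·A·mol⁻¹·cd⁻¹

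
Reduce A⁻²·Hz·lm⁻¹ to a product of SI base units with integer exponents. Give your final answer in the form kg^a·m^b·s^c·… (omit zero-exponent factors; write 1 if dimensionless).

s⁻¹·A⁻²·cd⁻¹

Hz = 1/s = s⁻¹ (frequency is cycles per second).
lm = cd·sr = cd (luminous flux; sr is dimensionless).
So lm⁻¹ = cd⁻¹.
Combining: A⁻²·Hz·lm⁻¹ = A⁻² · s⁻¹ · cd⁻¹ = s⁻¹·A⁻²·cd⁻¹.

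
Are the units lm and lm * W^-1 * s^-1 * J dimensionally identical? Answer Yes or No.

Left side:
  lm = cd.
Right side:
  lm = cd.
  W = kg·m²·s⁻³.
  So W⁻¹ = kg⁻¹·m⁻²·s³.
  J = kg·m²·s⁻².
  Combining: lm·W⁻¹·s⁻¹·J = cd · (kg⁻¹·m⁻²·s³) · s⁻¹ · (kg·m²·s⁻²) = cd.
Both reduce to cd.

Yes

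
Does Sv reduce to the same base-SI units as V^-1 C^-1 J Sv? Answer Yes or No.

Left side:
  Sv = J/kg (equivalent dose = energy per mass),
      = m²·s⁻².
Right side:
  V = W/A (potential = power per current),
      = kg·m²·s⁻³·A⁻¹.
  So V⁻¹ = kg⁻¹·m⁻²·s³·A.
  C = A·s = s·A (charge = current × time).
  So C⁻¹ = s⁻¹·A⁻¹.
  J = N·m (work = force × distance),
      = kg·m²·s⁻².
  Sv = J/kg (equivalent dose = energy per mass),
      = m²·s⁻².
  Combining: V⁻¹·C⁻¹·J·Sv = (kg⁻¹·m⁻²·s³·A) · (s⁻¹·A⁻¹) · (kg·m²·s⁻²) · (m²·s⁻²) = m²·s⁻².
Both reduce to m²·s⁻².

Yes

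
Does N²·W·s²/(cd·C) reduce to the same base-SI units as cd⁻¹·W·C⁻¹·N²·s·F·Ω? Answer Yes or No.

Yes

Left side:
  N = kg·m/s² = kg·m·s⁻² (force = mass × acceleration).
  So N² = kg²·m²·s⁻⁴.
  W = J/s (power = energy per time),
      = kg·m²·s⁻³.
  C = A·s = s·A (charge = current × time).
  So C⁻¹ = s⁻¹·A⁻¹.
  Combining: cd⁻¹·N²·W·s²·C⁻¹ = cd⁻¹ · (kg²·m²·s⁻⁴) · (kg·m²·s⁻³) · s² · (s⁻¹·A⁻¹) = kg³·m⁴·s⁻⁶·A⁻¹·cd⁻¹.
Right side:
  W = kg·m²·s⁻³.
  C = s·A.
  So C⁻¹ = s⁻¹·A⁻¹.
  N = kg·m·s⁻².
  So N² = kg²·m²·s⁻⁴.
  F = kg⁻¹·m⁻²·s⁴·A².
  Ω = kg·m²·s⁻³·A⁻².
  Combining: cd⁻¹·W·C⁻¹·N²·s·F·Ω = cd⁻¹ · (kg·m²·s⁻³) · (s⁻¹·A⁻¹) · (kg²·m²·s⁻⁴) · s · (kg⁻¹·m⁻²·s⁴·A²) · (kg·m²·s⁻³·A⁻²) = kg³·m⁴·s⁻⁶·A⁻¹·cd⁻¹.
Both reduce to kg³·m⁴·s⁻⁶·A⁻¹·cd⁻¹.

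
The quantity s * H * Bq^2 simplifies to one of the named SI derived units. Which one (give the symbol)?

Ω

H = Wb/A (inductance = flux per current),
    = kg·m²·s⁻²·A⁻².
Bq = 1/s = s⁻¹ (activity is decays per second).
So Bq² = s⁻².
Combining: s·H·Bq² = s · (kg·m²·s⁻²·A⁻²) · s⁻² = kg·m²·s⁻³·A⁻².
kg·m²·s⁻³·A⁻² is the base-SI form of the ohm.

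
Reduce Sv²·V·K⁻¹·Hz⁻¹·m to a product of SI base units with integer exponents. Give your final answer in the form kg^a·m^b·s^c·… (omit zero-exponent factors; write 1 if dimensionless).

Sv = m²·s⁻².
So Sv² = m⁴·s⁻⁴.
V = kg·m²·s⁻³·A⁻¹.
Hz = s⁻¹.
So Hz⁻¹ = s.
Combining: Sv²·V·K⁻¹·Hz⁻¹·m = (m⁴·s⁻⁴) · (kg·m²·s⁻³·A⁻¹) · K⁻¹ · s · m = kg·m⁷·s⁻⁶·A⁻¹·K⁻¹.

kg·m⁷·s⁻⁶·A⁻¹·K⁻¹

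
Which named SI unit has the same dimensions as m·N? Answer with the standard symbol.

J

N = kg·m/s² = kg·m·s⁻² (force = mass × acceleration).
Combining: m·N = m · (kg·m·s⁻²) = kg·m²·s⁻².
kg·m²·s⁻² is the base-SI form of the joule.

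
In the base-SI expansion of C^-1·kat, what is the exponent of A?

-1

C = s·A.
So C⁻¹ = s⁻¹·A⁻¹.
kat = s⁻¹·mol.
Combining: C⁻¹·kat = (s⁻¹·A⁻¹) · (s⁻¹·mol) = s⁻²·A⁻¹·mol.
The exponent of A is -1.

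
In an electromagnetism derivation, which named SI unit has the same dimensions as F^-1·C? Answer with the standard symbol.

V

F = C/V (capacitance = charge per voltage),
    = A·s/(kg·m²·s⁻³·A⁻¹) (substituting C and V),
    = kg⁻¹·m⁻²·s⁴·A².
So F⁻¹ = kg·m²·s⁻⁴·A⁻².
C = A·s = s·A (charge = current × time).
Combining: F⁻¹·C = (kg·m²·s⁻⁴·A⁻²) · (s·A) = kg·m²·s⁻³·A⁻¹.
kg·m²·s⁻³·A⁻¹ is the base-SI form of the volt.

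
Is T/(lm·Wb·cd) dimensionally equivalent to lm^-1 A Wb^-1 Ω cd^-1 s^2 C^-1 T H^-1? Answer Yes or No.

Left side:
  lm = cd·sr = cd (luminous flux; sr is dimensionless).
  So lm⁻¹ = cd⁻¹.
  Wb = V·s (flux: a volt is a weber per second),
      = kg·m²·s⁻²·A⁻¹.
  So Wb⁻¹ = kg⁻¹·m⁻²·s²·A.
  T = Wb/m² (flux density = flux per area),
      = kg·s⁻²·A⁻¹.
  Combining: lm⁻¹·Wb⁻¹·cd⁻¹·T = cd⁻¹ · (kg⁻¹·m⁻²·s²·A) · cd⁻¹ · (kg·s⁻²·A⁻¹) = m⁻²·cd⁻².
Right side:
  lm = cd.
  So lm⁻¹ = cd⁻¹.
  Wb = kg·m²·s⁻²·A⁻¹.
  So Wb⁻¹ = kg⁻¹·m⁻²·s²·A.
  Ω = kg·m²·s⁻³·A⁻².
  C = s·A.
  So C⁻¹ = s⁻¹·A⁻¹.
  T = kg·s⁻²·A⁻¹.
  H = kg·m²·s⁻²·A⁻².
  So H⁻¹ = kg⁻¹·m⁻²·s²·A².
  Combining: lm⁻¹·A·Wb⁻¹·Ω·cd⁻¹·s²·C⁻¹·T·H⁻¹ = cd⁻¹ · A · (kg⁻¹·m⁻²·s²·A) · (kg·m²·s⁻³·A⁻²) · cd⁻¹ · s² · (s⁻¹·A⁻¹) · (kg·s⁻²·A⁻¹) · (kg⁻¹·m⁻²·s²·A²) = m⁻²·cd⁻².
Both reduce to m⁻²·cd⁻².

Yes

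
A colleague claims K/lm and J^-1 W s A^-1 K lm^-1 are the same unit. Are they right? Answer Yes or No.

Left side:
  lm = cd·sr = cd (luminous flux; sr is dimensionless).
  So lm⁻¹ = cd⁻¹.
  Combining: K·lm⁻¹ = K · cd⁻¹ = K·cd⁻¹.
Right side:
  J = N·m (work = force × distance),
      = kg·m²·s⁻².
  So J⁻¹ = kg⁻¹·m⁻²·s².
  W = J/s (power = energy per time),
      = kg·m²·s⁻³.
  lm = cd·sr = cd (luminous flux; sr is dimensionless).
  So lm⁻¹ = cd⁻¹.
  Combining: J⁻¹·W·s·A⁻¹·K·lm⁻¹ = (kg⁻¹·m⁻²·s²) · (kg·m²·s⁻³) · s · A⁻¹ · K · cd⁻¹ = A⁻¹·K·cd⁻¹.
Left is K·cd⁻¹; right is A⁻¹·K·cd⁻¹ — different.

No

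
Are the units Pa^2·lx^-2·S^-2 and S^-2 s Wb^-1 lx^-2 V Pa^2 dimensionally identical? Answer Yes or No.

Left side:
  Pa = N/m² (pressure = force per area),
      = kg·m⁻¹·s⁻².
  So Pa² = kg²·m⁻²·s⁻⁴.
  lx = lm/m² (illuminance = luminous flux per area),
      = m⁻²·cd.
  So lx⁻² = m⁴·cd⁻².
  S = 1/Ω (conductance is reciprocal resistance),
      = kg⁻¹·m⁻²·s³·A².
  So S⁻² = kg²·m⁴·s⁻⁶·A⁻⁴.
  Combining: Pa²·lx⁻²·S⁻² = (kg²·m⁻²·s⁻⁴) · (m⁴·cd⁻²) · (kg²·m⁴·s⁻⁶·A⁻⁴) = kg⁴·m⁶·s⁻¹⁰·A⁻⁴·cd⁻².
Right side:
  S = 1/Ω (conductance is reciprocal resistance),
      = kg⁻¹·m⁻²·s³·A².
  So S⁻² = kg²·m⁴·s⁻⁶·A⁻⁴.
  Wb = V·s (flux: a volt is a weber per second),
      = kg·m²·s⁻²·A⁻¹.
  So Wb⁻¹ = kg⁻¹·m⁻²·s²·A.
  lx = lm/m² (illuminance = luminous flux per area),
      = m⁻²·cd.
  So lx⁻² = m⁴·cd⁻².
  V = W/A (potential = power per current),
      = kg·m²·s⁻³·A⁻¹.
  Pa = N/m² (pressure = force per area),
      = kg·m⁻¹·s⁻².
  So Pa² = kg²·m⁻²·s⁻⁴.
  Combining: S⁻²·s·Wb⁻¹·lx⁻²·V·Pa² = (kg²·m⁴·s⁻⁶·A⁻⁴) · s · (kg⁻¹·m⁻²·s²·A) · (m⁴·cd⁻²) · (kg·m²·s⁻³·A⁻¹) · (kg²·m⁻²·s⁻⁴) = kg⁴·m⁶·s⁻¹⁰·A⁻⁴·cd⁻².
Both reduce to kg⁴·m⁶·s⁻¹⁰·A⁻⁴·cd⁻².

Yes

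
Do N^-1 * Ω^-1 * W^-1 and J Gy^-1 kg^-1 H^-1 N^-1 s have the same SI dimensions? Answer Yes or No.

No

Left side:
  N = kg·m·s⁻².
  So N⁻¹ = kg⁻¹·m⁻¹·s².
  Ω = kg·m²·s⁻³·A⁻².
  So Ω⁻¹ = kg⁻¹·m⁻²·s³·A².
  W = kg·m²·s⁻³.
  So W⁻¹ = kg⁻¹·m⁻²·s³.
  Combining: N⁻¹·Ω⁻¹·W⁻¹ = (kg⁻¹·m⁻¹·s²) · (kg⁻¹·m⁻²·s³·A²) · (kg⁻¹·m⁻²·s³) = kg⁻³·m⁻⁵·s⁸·A².
Right side:
  J = kg·m²·s⁻².
  Gy = m²·s⁻².
  So Gy⁻¹ = m⁻²·s².
  H = kg·m²·s⁻²·A⁻².
  So H⁻¹ = kg⁻¹·m⁻²·s²·A².
  N = kg·m·s⁻².
  So N⁻¹ = kg⁻¹·m⁻¹·s².
  Combining: J·Gy⁻¹·kg⁻¹·H⁻¹·N⁻¹·s = (kg·m²·s⁻²) · (m⁻²·s²) · kg⁻¹ · (kg⁻¹·m⁻²·s²·A²) · (kg⁻¹·m⁻¹·s²) · s = kg⁻²·m⁻³·s⁵·A².
Left is kg⁻³·m⁻⁵·s⁸·A²; right is kg⁻²·m⁻³·s⁵·A² — different.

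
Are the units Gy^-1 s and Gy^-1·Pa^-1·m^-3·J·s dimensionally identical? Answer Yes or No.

Yes

Left side:
  Gy = J/kg (absorbed dose = energy per mass),
      = m²·s⁻².
  So Gy⁻¹ = m⁻²·s².
  Combining: Gy⁻¹·s = (m⁻²·s²) · s = m⁻²·s³.
Right side:
  Gy = m²·s⁻².
  So Gy⁻¹ = m⁻²·s².
  Pa = kg·m⁻¹·s⁻².
  So Pa⁻¹ = kg⁻¹·m·s².
  J = kg·m²·s⁻².
  Combining: Gy⁻¹·Pa⁻¹·m⁻³·J·s = (m⁻²·s²) · (kg⁻¹·m·s²) · m⁻³ · (kg·m²·s⁻²) · s = m⁻²·s³.
Both reduce to m⁻²·s³.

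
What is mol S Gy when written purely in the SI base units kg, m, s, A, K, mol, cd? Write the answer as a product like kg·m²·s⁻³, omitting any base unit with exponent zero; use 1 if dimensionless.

kg⁻¹·s·A²·mol

S = 1/Ω (conductance is reciprocal resistance),
    = kg⁻¹·m⁻²·s³·A².
Gy = J/kg (absorbed dose = energy per mass),
    = m²·s⁻².
Combining: mol·S·Gy = mol · (kg⁻¹·m⁻²·s³·A²) · (m²·s⁻²) = kg⁻¹·s·A²·mol.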